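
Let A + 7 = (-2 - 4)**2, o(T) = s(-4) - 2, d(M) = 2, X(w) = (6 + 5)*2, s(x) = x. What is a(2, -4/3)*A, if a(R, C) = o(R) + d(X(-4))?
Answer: -116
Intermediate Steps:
X(w) = 22 (X(w) = 11*2 = 22)
o(T) = -6 (o(T) = -4 - 2 = -6)
a(R, C) = -4 (a(R, C) = -6 + 2 = -4)
A = 29 (A = -7 + (-2 - 4)**2 = -7 + (-6)**2 = -7 + 36 = 29)
a(2, -4/3)*A = -4*29 = -116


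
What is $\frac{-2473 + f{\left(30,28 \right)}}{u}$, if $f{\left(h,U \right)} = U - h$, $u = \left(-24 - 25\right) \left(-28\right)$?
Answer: $- \frac{2475}{1372} \approx -1.8039$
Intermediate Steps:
$u = 1372$ ($u = \left(-49\right) \left(-28\right) = 1372$)
$\frac{-2473 + f{\left(30,28 \right)}}{u} = \frac{-2473 + \left(28 - 30\right)}{1372} = \left(-2473 + \left(28 - 30\right)\right) \frac{1}{1372} = \left(-2473 - 2\right) \frac{1}{1372} = \left(-2475\right) \frac{1}{1372} = - \frac{2475}{1372}$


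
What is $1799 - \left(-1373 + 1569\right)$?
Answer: $1603$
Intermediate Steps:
$1799 - \left(-1373 + 1569\right) = 1799 - 196 = 1603$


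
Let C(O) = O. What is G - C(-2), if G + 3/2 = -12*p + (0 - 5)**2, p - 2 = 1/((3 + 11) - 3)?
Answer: 9/22 ≈ 0.40909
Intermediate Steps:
p = 23/11 (p = 2 + 1/((3 + 11) - 3) = 2 + 1/(14 - 3) = 2 + 1/11 = 23/11 ≈ 2.0909)
G = -35/22 (G = -3/2 + (-12*23/11 + (0 - 5)**2) = -3/2 + (-276/11 + (-5)**2) = -3/2 + (-276/11 + 25) = -3/2 - 1/11 = -35/22 ≈ -1.5909)
G - C(-2) = -35/22 - 1*(-2) = -35/22 + 2 = 9/22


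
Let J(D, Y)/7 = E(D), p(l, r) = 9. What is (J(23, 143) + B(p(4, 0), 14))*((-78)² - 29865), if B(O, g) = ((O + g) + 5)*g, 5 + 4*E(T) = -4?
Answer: -35790405/4 ≈ -8.9476e+6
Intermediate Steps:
E(T) = -9/4 (E(T) = -5/4 + (¼)*(-4) = -5/4 - 1 = -9/4)
J(D, Y) = -63/4 (J(D, Y) = 7*(-9/4) = -63/4)
B(O, g) = g*(5 + O + g) (B(O, g) = (5 + O + g)*g = g*(5 + O + g))
(J(23, 143) + B(p(4, 0), 14))*((-78)² - 29865) = (-63/4 + 14*(5 + 9 + 14))*((-78)² - 29865) = (-63/4 + 14*28)*(6084 - 29865) = (-63/4 + 392)*(-23781) = (1505/4)*(-23781) = -35790405/4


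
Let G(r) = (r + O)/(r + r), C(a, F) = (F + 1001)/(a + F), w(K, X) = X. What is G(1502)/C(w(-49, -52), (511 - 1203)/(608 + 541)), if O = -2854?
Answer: 20428720/863242207 ≈ 0.023665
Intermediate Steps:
C(a, F) = (1001 + F)/(F + a)
G(r) = (-2854 + r)/(2*r) (G(r) = (r - 2854)/(r + r) = (-2854 + r)/((2*r)) = (-2854 + r)*(1/(2*r)) = (-2854 + r)/(2*r))
G(1502)/C(w(-49, -52), (511 - 1203)/(608 + 541)) = ((1/2)*(-2854 + 1502)/1502)/(((1001 + (511 - 1203)/(608 + 541))/((511 - 1203)/(608 + 541) - 52))) = ((1/2)*(1/1502)*(-1352))/(((1001 - 692/1149)/(-692/1149 - 52))) = -338*(-692*1/1149 - 52)/(1001 - 692*1/1149)/751 = -338*(-692/1149 - 52)/(1001 - 692/1149)/751 = -338/(751*((1149457/1149)/(-60440/1149))) = -338/(751*((-1149/60440*1149457/1149))) = -338/(751*(-1149457/60440)) = -338/751*(-60440/1149457) = 20428720/863242207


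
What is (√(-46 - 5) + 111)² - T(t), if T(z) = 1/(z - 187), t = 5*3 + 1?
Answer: 2098171/171 + 222*I*√51 ≈ 12270.0 + 1585.4*I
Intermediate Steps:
t = 16 (t = 15 + 1 = 16)
T(z) = 1/(-187 + z)
(√(-46 - 5) + 111)² - T(t) = (√(-46 - 5) + 111)² - 1/(-187 + 16) = (√(-51) + 111)² - 1/(-171) = (I*√51 + 111)² - 1*(-1/171) = (111 + I*√51)² + 1/171 = 1/171 + (111 + I*√51)²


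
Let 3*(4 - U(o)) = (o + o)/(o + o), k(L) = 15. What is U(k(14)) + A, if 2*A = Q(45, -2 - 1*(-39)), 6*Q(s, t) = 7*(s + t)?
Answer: 103/2 ≈ 51.500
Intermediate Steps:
U(o) = 11/3 (U(o) = 4 - (o + o)/(3*(o + o)) = 4 - 2*o/(3*(2*o)) = 4 - 2*o*1/(2*o)/3 = 4 - ⅓*1 = 4 - ⅓ = 11/3)
Q(s, t) = 7*s/6 + 7*t/6 (Q(s, t) = (7*(s + t))/6 = (7*s + 7*t)/6 = 7*s/6 + 7*t/6)
A = 287/6 (A = ((7/6)*45 + 7*(-2 - 1*(-39))/6)/2 = (105/2 + 7*(-2 + 39)/6)/2 = (105/2 + (7/6)*37)/2 = (105/2 + 259/6)/2 = (½)*(287/3) = 287/6 ≈ 47.833)
U(k(14)) + A = 11/3 + 287/6 = 103/2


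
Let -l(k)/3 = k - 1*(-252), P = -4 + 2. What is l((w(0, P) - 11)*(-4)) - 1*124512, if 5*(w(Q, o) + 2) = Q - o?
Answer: -627096/5 ≈ -1.2542e+5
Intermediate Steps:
P = -2
w(Q, o) = -2 - o/5 + Q/5 (w(Q, o) = -2 + (Q - o)/5 = -2 + (-o/5 + Q/5) = -2 - o/5 + Q/5)
l(k) = -756 - 3*k (l(k) = -3*(k - 1*(-252)) = -3*(k + 252) = -3*(252 + k) = -756 - 3*k)
l((w(0, P) - 11)*(-4)) - 1*124512 = (-756 - 3*((-2 - ⅕*(-2) + (⅕)*0) - 11)*(-4)) - 1*124512 = (-756 - 3*((-2 + ⅖ + 0) - 11)*(-4)) - 124512 = (-756 - 3*(-8/5 - 11)*(-4)) - 124512 = (-756 - (-189)*(-4)/5) - 124512 = (-756 - 3*252/5) - 124512 = (-756 - 756/5) - 124512 = -4536/5 - 124512 = -627096/5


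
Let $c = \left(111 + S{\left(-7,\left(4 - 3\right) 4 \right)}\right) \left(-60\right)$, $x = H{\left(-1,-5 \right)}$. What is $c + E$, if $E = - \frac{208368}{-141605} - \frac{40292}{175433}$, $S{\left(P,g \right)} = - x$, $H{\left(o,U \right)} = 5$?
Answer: $- \frac{157965479102716}{24842189965} \approx -6358.8$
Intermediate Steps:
$x = 5$
$S{\left(P,g \right)} = -5$ ($S{\left(P,g \right)} = \left(-1\right) 5 = -5$)
$E = \frac{30849074684}{24842189965}$ ($E = \left(-208368\right) \left(- \frac{1}{141605}\right) - \frac{40292}{175433} = \frac{208368}{141605} - \frac{40292}{175433} = \frac{30849074684}{24842189965} \approx 1.2418$)
$c = -6360$ ($c = \left(111 - 5\right) \left(-60\right) = 106 \left(-60\right) = -6360$)
$c + E = -6360 + \frac{30849074684}{24842189965} = - \frac{157965479102716}{24842189965}$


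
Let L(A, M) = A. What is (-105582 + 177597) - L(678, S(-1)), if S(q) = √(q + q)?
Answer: 71337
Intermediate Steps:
S(q) = √2*√q (S(q) = √(2*q) = √2*√q)
(-105582 + 177597) - L(678, S(-1)) = (-105582 + 177597) - 1*678 = 72015 - 678 = 71337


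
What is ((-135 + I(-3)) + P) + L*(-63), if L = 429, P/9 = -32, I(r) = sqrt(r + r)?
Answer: -27450 + I*sqrt(6) ≈ -27450.0 + 2.4495*I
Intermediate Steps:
I(r) = sqrt(2)*sqrt(r) (I(r) = sqrt(2*r) = sqrt(2)*sqrt(r))
P = -288 (P = 9*(-32) = -288)
((-135 + I(-3)) + P) + L*(-63) = ((-135 + sqrt(2)*sqrt(-3)) - 288) + 429*(-63) = ((-135 + sqrt(2)*(I*sqrt(3))) - 288) - 27027 = ((-135 + I*sqrt(6)) - 288) - 27027 = (-423 + I*sqrt(6)) - 27027 = -27450 + I*sqrt(6)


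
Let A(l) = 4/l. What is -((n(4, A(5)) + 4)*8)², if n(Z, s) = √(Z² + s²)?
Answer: -52224/25 - 2048*√26/5 ≈ -4177.5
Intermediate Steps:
-((n(4, A(5)) + 4)*8)² = -((√(4² + (4/5)²) + 4)*8)² = -((√(16 + (4*(⅕))²) + 4)*8)² = -((√(16 + (⅘)²) + 4)*8)² = -((√(16 + 16/25) + 4)*8)² = -((√(416/25) + 4)*8)² = -((4*√26/5 + 4)*8)² = -((4 + 4*√26/5)*8)² = -(32 + 32*√26/5)²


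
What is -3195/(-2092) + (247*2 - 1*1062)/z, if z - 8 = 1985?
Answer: 5179379/4169356 ≈ 1.2422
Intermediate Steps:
z = 1993 (z = 8 + 1985 = 1993)
-3195/(-2092) + (247*2 - 1*1062)/z = -3195/(-2092) + (247*2 - 1*1062)/1993 = -3195*(-1/2092) + (494 - 1062)*(1/1993) = 3195/2092 - 568*1/1993 = 3195/2092 - 568/1993 = 5179379/4169356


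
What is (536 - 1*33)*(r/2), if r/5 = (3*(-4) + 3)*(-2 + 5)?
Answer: -67905/2 ≈ -33953.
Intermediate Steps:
r = -135 (r = 5*((3*(-4) + 3)*(-2 + 5)) = 5*((-12 + 3)*3) = 5*(-9*3) = 5*(-27) = -135)
(536 - 1*33)*(r/2) = (536 - 1*33)*(-135/2) = (536 - 33)*(-135*½) = 503*(-135/2) = -67905/2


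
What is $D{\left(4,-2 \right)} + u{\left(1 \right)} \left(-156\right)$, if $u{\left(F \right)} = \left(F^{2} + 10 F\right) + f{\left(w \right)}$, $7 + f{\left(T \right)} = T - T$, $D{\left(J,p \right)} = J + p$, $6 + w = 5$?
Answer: $-622$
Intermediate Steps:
$w = -1$ ($w = -6 + 5 = -1$)
$f{\left(T \right)} = -7$ ($f{\left(T \right)} = -7 + \left(T - T\right) = -7 + 0 = -7$)
$u{\left(F \right)} = -7 + F^{2} + 10 F$ ($u{\left(F \right)} = \left(F^{2} + 10 F\right) - 7 = -7 + F^{2} + 10 F$)
$D{\left(4,-2 \right)} + u{\left(1 \right)} \left(-156\right) = \left(4 - 2\right) + \left(-7 + 1^{2} + 10 \cdot 1\right) \left(-156\right) = 2 + \left(-7 + 1 + 10\right) \left(-156\right) = 2 + 4 \left(-156\right) = 2 - 624 = -622$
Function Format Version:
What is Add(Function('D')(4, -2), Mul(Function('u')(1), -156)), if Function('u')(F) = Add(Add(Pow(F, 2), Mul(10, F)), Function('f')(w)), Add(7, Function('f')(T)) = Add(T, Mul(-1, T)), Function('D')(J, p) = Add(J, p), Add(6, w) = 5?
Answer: -622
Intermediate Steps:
w = -1 (w = Add(-6, 5) = -1)
Function('f')(T) = -7 (Function('f')(T) = Add(-7, Add(T, Mul(-1, T))) = Add(-7, 0) = -7)
Function('u')(F) = Add(-7, Pow(F, 2), Mul(10, F)) (Function('u')(F) = Add(Add(Pow(F, 2), Mul(10, F)), -7) = Add(-7, Pow(F, 2), Mul(10, F)))
Add(Function('D')(4, -2), Mul(Function('u')(1), -156)) = Add(Add(4, -2), Mul(Add(-7, Pow(1, 2), Mul(10, 1)), -156)) = Add(2, Mul(Add(-7, 1, 10), -156)) = Add(2, Mul(4, -156)) = Add(2, -624) = -622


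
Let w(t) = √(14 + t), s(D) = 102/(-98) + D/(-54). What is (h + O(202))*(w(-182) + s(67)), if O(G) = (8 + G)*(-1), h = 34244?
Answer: -14675947/189 + 68068*I*√42 ≈ -77651.0 + 4.4113e+5*I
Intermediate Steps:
s(D) = -51/49 - D/54 (s(D) = 102*(-1/98) + D*(-1/54) = -51/49 - D/54)
O(G) = -8 - G
(h + O(202))*(w(-182) + s(67)) = (34244 + (-8 - 1*202))*(√(14 - 182) + (-51/49 - 1/54*67)) = (34244 + (-8 - 202))*(√(-168) + (-51/49 - 67/54)) = (34244 - 210)*(2*I*√42 - 6037/2646) = 34034*(-6037/2646 + 2*I*√42) = -14675947/189 + 68068*I*√42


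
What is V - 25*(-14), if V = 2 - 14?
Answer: 338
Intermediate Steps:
V = -12
V - 25*(-14) = -12 - 25*(-14) = -12 + 350 = 338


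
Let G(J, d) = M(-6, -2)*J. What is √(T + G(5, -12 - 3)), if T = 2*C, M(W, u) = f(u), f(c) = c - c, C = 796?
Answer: 2*√398 ≈ 39.900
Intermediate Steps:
f(c) = 0
M(W, u) = 0
T = 1592 (T = 2*796 = 1592)
G(J, d) = 0 (G(J, d) = 0*J = 0)
√(T + G(5, -12 - 3)) = √(1592 + 0) = √1592 = 2*√398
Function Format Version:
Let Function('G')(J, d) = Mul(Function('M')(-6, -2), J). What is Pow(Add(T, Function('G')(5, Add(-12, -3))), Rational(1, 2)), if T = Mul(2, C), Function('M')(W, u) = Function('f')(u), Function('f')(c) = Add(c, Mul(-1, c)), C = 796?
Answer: Mul(2, Pow(398, Rational(1, 2))) ≈ 39.900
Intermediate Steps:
Function('f')(c) = 0
Function('M')(W, u) = 0
T = 1592 (T = Mul(2, 796) = 1592)
Function('G')(J, d) = 0 (Function('G')(J, d) = Mul(0, J) = 0)
Pow(Add(T, Function('G')(5, Add(-12, -3))), Rational(1, 2)) = Pow(Add(1592, 0), Rational(1, 2)) = Pow(1592, Rational(1, 2)) = Mul(2, Pow(398, Rational(1, 2)))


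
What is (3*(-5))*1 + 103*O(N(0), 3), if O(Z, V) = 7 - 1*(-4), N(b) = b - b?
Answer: 1118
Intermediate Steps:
N(b) = 0
O(Z, V) = 11 (O(Z, V) = 7 + 4 = 11)
(3*(-5))*1 + 103*O(N(0), 3) = (3*(-5))*1 + 103*11 = -15*1 + 1133 = -15 + 1133 = 1118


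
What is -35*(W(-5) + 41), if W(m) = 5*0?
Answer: -1435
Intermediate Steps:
W(m) = 0
-35*(W(-5) + 41) = -35*(0 + 41) = -35*41 = -1435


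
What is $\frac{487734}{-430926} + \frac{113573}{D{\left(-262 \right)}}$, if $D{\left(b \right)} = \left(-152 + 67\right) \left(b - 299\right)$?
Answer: $\frac{4280660468}{3424784385} \approx 1.2499$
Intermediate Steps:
$D{\left(b \right)} = 25415 - 85 b$ ($D{\left(b \right)} = - 85 \left(-299 + b\right) = 25415 - 85 b$)
$\frac{487734}{-430926} + \frac{113573}{D{\left(-262 \right)}} = \frac{487734}{-430926} + \frac{113573}{25415 - -22270} = 487734 \left(- \frac{1}{430926}\right) + \frac{113573}{25415 + 22270} = - \frac{81289}{71821} + \frac{113573}{47685} = \frac{4280660468}{3424784385}$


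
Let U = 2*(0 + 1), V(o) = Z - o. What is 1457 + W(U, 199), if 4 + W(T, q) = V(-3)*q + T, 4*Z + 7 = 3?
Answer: 1853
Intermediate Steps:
Z = -1 (Z = -7/4 + (1/4)*3 = -7/4 + 3/4 = -1)
V(o) = -1 - o
U = 2 (U = 2*1 = 2)
W(T, q) = -4 + T + 2*q (W(T, q) = -4 + ((-1 - 1*(-3))*q + T) = -4 + ((-1 + 3)*q + T) = -4 + (2*q + T) = -4 + (T + 2*q) = -4 + T + 2*q)
1457 + W(U, 199) = 1457 + (-4 + 2 + 2*199) = 1457 + (-4 + 2 + 398) = 1457 + 396 = 1853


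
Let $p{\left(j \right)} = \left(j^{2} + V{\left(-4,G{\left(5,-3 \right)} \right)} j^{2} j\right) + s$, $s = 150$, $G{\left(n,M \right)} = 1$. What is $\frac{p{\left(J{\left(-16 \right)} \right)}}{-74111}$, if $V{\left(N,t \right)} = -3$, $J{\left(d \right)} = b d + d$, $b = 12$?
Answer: $- \frac{27040150}{74111} \approx -364.86$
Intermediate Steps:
$J{\left(d \right)} = 13 d$ ($J{\left(d \right)} = 12 d + d = 13 d$)
$p{\left(j \right)} = 150 + j^{2} - 3 j^{3}$ ($p{\left(j \right)} = \left(j^{2} + - 3 j^{2} j\right) + 150 = \left(j^{2} - 3 j^{3}\right) + 150 = 150 + j^{2} - 3 j^{3}$)
$\frac{p{\left(J{\left(-16 \right)} \right)}}{-74111} = \frac{150 + \left(13 \left(-16\right)\right)^{2} - 3 \left(13 \left(-16\right)\right)^{3}}{-74111} = \left(150 + \left(-208\right)^{2} - 3 \left(-208\right)^{3}\right) \left(- \frac{1}{74111}\right) = \left(150 + 43264 - -26996736\right) \left(- \frac{1}{74111}\right) = \left(150 + 43264 + 26996736\right) \left(- \frac{1}{74111}\right) = 27040150 \left(- \frac{1}{74111}\right) = - \frac{27040150}{74111}$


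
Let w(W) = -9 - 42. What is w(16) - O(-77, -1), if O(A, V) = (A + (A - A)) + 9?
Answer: 17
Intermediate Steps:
O(A, V) = 9 + A (O(A, V) = (A + 0) + 9 = A + 9 = 9 + A)
w(W) = -51
w(16) - O(-77, -1) = -51 - (9 - 77) = -51 - 1*(-68) = -51 + 68 = 17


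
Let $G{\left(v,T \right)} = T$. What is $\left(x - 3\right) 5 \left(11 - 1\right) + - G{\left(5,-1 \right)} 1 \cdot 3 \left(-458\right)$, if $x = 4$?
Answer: $-1324$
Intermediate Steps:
$\left(x - 3\right) 5 \left(11 - 1\right) + - G{\left(5,-1 \right)} 1 \cdot 3 \left(-458\right) = \left(4 - 3\right) 5 \left(11 - 1\right) + \left(-1\right) \left(-1\right) 1 \cdot 3 \left(-458\right) = 1 \cdot 5 \cdot 10 + 1 \cdot 1 \cdot 3 \left(-458\right) = 5 \cdot 10 + 1 \cdot 3 \left(-458\right) = 50 + 3 \left(-458\right) = 50 - 1374 = -1324$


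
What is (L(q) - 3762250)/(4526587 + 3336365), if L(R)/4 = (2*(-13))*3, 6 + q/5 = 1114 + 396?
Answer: -1881281/3931476 ≈ -0.47852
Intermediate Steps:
q = 7520 (q = -30 + 5*(1114 + 396) = -30 + 5*1510 = -30 + 7550 = 7520)
L(R) = -312 (L(R) = 4*((2*(-13))*3) = 4*(-26*3) = 4*(-78) = -312)
(L(q) - 3762250)/(4526587 + 3336365) = (-312 - 3762250)/(4526587 + 3336365) = -3762562/7862952 = -3762562*1/7862952 = -1881281/3931476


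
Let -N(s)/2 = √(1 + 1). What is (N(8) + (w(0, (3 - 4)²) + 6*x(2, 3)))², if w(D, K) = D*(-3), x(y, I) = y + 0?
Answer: 152 - 48*√2 ≈ 84.118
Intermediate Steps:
x(y, I) = y
w(D, K) = -3*D
N(s) = -2*√2 (N(s) = -2*√(1 + 1) = -2*√2)
(N(8) + (w(0, (3 - 4)²) + 6*x(2, 3)))² = (-2*√2 + (-3*0 + 6*2))² = (-2*√2 + (0 + 12))² = (-2*√2 + 12)² = (12 - 2*√2)²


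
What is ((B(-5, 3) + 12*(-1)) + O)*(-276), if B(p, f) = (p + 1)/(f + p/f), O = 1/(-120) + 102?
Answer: -240097/10 ≈ -24010.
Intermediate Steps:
O = 12239/120 (O = -1/120 + 102 = 12239/120 ≈ 101.99)
B(p, f) = (1 + p)/(f + p/f)
((B(-5, 3) + 12*(-1)) + O)*(-276) = ((3*(1 - 5)/(-5 + 3**2) + 12*(-1)) + 12239/120)*(-276) = ((3*(-4)/(-5 + 9) - 12) + 12239/120)*(-276) = ((3*(-4)/4 - 12) + 12239/120)*(-276) = ((3*(1/4)*(-4) - 12) + 12239/120)*(-276) = ((-3 - 12) + 12239/120)*(-276) = (-15 + 12239/120)*(-276) = (10439/120)*(-276) = -240097/10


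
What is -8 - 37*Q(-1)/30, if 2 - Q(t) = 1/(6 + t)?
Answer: -511/50 ≈ -10.220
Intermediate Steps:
Q(t) = 2 - 1/(6 + t)
-8 - 37*Q(-1)/30 = -8 - 37*(11 + 2*(-1))/(6 - 1)/30 = -8 - 37*(11 - 2)/5/30 = -8 - 37*(1/5)*9/30 = -8 - 333/(5*30) = -8 - 37*3/50 = -8 - 111/50 = -511/50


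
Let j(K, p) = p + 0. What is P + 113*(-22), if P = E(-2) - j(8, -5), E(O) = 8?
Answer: -2473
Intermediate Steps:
j(K, p) = p
P = 13 (P = 8 - 1*(-5) = 8 + 5 = 13)
P + 113*(-22) = 13 + 113*(-22) = 13 - 2486 = -2473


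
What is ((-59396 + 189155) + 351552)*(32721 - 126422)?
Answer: -45099322011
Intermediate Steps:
((-59396 + 189155) + 351552)*(32721 - 126422) = (129759 + 351552)*(-93701) = 481311*(-93701) = -45099322011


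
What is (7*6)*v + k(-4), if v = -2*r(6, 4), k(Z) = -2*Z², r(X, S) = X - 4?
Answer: -200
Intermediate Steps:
r(X, S) = -4 + X
v = -4 (v = -2*(-4 + 6) = -2*2 = -4)
(7*6)*v + k(-4) = (7*6)*(-4) - 2*(-4)² = 42*(-4) - 2*16 = -168 - 32 = -200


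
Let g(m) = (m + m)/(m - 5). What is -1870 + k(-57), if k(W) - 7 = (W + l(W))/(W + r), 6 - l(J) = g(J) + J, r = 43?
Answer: -808671/434 ≈ -1863.3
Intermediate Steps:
g(m) = 2*m/(-5 + m) (g(m) = (2*m)/(-5 + m) = 2*m/(-5 + m))
l(J) = 6 - J - 2*J/(-5 + J) (l(J) = 6 - (2*J/(-5 + J) + J) = 6 - (J + 2*J/(-5 + J)) = 6 + (-J - 2*J/(-5 + J)) = 6 - J - 2*J/(-5 + J))
k(W) = 7 + (W + (-30 - W**2 + 9*W)/(-5 + W))/(43 + W) (k(W) = 7 + (W + (-30 - W**2 + 9*W)/(-5 + W))/(W + 43) = 7 + (W + (-30 - W**2 + 9*W)/(-5 + W))/(43 + W))
-1870 + k(-57) = -1870 + (-2*(-57) + (-5 - 57)*(307 + 7*(-57)))/((-5 - 57)*(43 - 57)) = -1870 + (114 - 62*(307 - 399))/(-62*(-14)) = -1870 - 1/62*(-1/14)*(114 - 62*(-92)) = -1870 - 1/62*(-1/14)*(114 + 5704) = -1870 - 1/62*(-1/14)*5818 = -1870 + 2909/434 = -808671/434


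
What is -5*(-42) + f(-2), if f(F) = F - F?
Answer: 210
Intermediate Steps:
f(F) = 0
-5*(-42) + f(-2) = -5*(-42) + 0 = 210 + 0 = 210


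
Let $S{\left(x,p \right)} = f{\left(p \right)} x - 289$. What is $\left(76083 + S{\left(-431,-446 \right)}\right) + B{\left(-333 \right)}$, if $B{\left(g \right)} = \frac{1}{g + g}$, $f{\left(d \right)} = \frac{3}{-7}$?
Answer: $\frac{354212759}{4662} \approx 75979.0$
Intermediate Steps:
$f{\left(d \right)} = - \frac{3}{7}$ ($f{\left(d \right)} = 3 \left(- \frac{1}{7}\right) = - \frac{3}{7}$)
$B{\left(g \right)} = \frac{1}{2 g}$
$S{\left(x,p \right)} = -289 - \frac{3 x}{7}$ ($S{\left(x,p \right)} = - \frac{3 x}{7} - 289 = -289 - \frac{3 x}{7}$)
$\left(76083 + S{\left(-431,-446 \right)}\right) + B{\left(-333 \right)} = \left(76083 - \frac{730}{7}\right) + \frac{1}{2 \left(-333\right)} = \left(76083 + \left(-289 + \frac{1293}{7}\right)\right) + \frac{1}{2} \left(- \frac{1}{333}\right) = \left(76083 - \frac{730}{7}\right) - \frac{1}{666} = \frac{531851}{7} - \frac{1}{666} = \frac{354212759}{4662}$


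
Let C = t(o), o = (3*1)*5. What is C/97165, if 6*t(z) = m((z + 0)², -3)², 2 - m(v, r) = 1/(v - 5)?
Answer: 192721/28216716000 ≈ 6.8300e-6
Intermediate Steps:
o = 15 (o = 3*5 = 15)
m(v, r) = 2 - 1/(-5 + v) (m(v, r) = 2 - 1/(v - 5) = 2 - 1/(-5 + v))
t(z) = (-11 + 2*z²)²/(6*(-5 + z²)²) (t(z) = ((-11 + 2*(z + 0)²)/(-5 + (z + 0)²))²/6 = ((-11 + 2*z²)/(-5 + z²))²/6 = ((-11 + 2*z²)²/(-5 + z²)²)/6 = (-11 + 2*z²)²/(6*(-5 + z²)²))
C = 192721/290400 (C = (-11 + 2*15²)²/(6*(-5 + 15²)²) = (-11 + 2*225)²/(6*(-5 + 225)²) = (⅙)*(-11 + 450)²/220² = (⅙)*439²*(1/48400) = (⅙)*192721*(1/48400) = 192721/290400 ≈ 0.66364)
C/97165 = (192721/290400)/97165 = (192721/290400)*(1/97165) = 192721/28216716000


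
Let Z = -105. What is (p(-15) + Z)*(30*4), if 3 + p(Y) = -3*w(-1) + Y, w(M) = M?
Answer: -14400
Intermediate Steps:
p(Y) = Y (p(Y) = -3 + (-3*(-1) + Y) = -3 + (3 + Y) = Y)
(p(-15) + Z)*(30*4) = (-15 - 105)*(30*4) = -120*120 = -14400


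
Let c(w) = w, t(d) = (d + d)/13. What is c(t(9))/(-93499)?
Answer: -18/1215487 ≈ -1.4809e-5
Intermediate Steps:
t(d) = 2*d/13 (t(d) = (2*d)*(1/13) = 2*d/13)
c(t(9))/(-93499) = ((2/13)*9)/(-93499) = (18/13)*(-1/93499) = -18/1215487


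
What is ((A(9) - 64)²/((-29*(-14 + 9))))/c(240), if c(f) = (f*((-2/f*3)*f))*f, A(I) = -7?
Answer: -5041/50112000 ≈ -0.00010059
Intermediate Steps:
c(f) = -6*f² (c(f) = (f*((-6/f)*f))*f = (f*(-6))*f = (-6*f)*f = -6*f²)
((A(9) - 64)²/((-29*(-14 + 9))))/c(240) = ((-7 - 64)²/((-29*(-14 + 9))))/((-6*240²)) = ((-71)²/((-29*(-5))))/((-6*57600)) = (5041/145)/(-345600) = (5041*(1/145))*(-1/345600) = (5041/145)*(-1/345600) = -5041/50112000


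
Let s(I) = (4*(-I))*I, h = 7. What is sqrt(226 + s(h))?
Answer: sqrt(30) ≈ 5.4772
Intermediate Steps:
s(I) = -4*I**2 (s(I) = (-4*I)*I = -4*I**2)
sqrt(226 + s(h)) = sqrt(226 - 4*7**2) = sqrt(226 - 4*49) = sqrt(226 - 196) = sqrt(30)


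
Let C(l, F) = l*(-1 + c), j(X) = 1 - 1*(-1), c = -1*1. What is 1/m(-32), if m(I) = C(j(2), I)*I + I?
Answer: 1/96 ≈ 0.010417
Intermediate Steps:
c = -1
j(X) = 2 (j(X) = 1 + 1 = 2)
C(l, F) = -2*l (C(l, F) = l*(-1 - 1) = l*(-2) = -2*l)
m(I) = -3*I (m(I) = (-2*2)*I + I = -4*I + I = -3*I)
1/m(-32) = 1/(-3*(-32)) = 1/96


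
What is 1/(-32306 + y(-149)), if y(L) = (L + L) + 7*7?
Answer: -1/32555 ≈ -3.0717e-5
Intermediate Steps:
y(L) = 49 + 2*L (y(L) = 2*L + 49 = 49 + 2*L)
1/(-32306 + y(-149)) = 1/(-32306 + (49 + 2*(-149))) = 1/(-32306 + (49 - 298)) = 1/(-32306 - 249) = 1/(-32555) = -1/32555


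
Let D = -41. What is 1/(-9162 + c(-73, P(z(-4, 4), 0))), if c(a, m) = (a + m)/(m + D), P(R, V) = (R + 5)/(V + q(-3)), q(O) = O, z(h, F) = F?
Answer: -11/100763 ≈ -0.00010917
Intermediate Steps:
P(R, V) = (5 + R)/(-3 + V) (P(R, V) = (R + 5)/(V - 3) = (5 + R)/(-3 + V))
c(a, m) = (a + m)/(-41 + m) (c(a, m) = (a + m)/(m - 41) = (a + m)/(-41 + m))
1/(-9162 + c(-73, P(z(-4, 4), 0))) = 1/(-9162 + (-73 + (5 + 4)/(-3 + 0))/(-41 + (5 + 4)/(-3 + 0))) = 1/(-9162 + (-73 + 9/(-3))/(-41 + 9/(-3))) = 1/(-9162 + (-73 - ⅓*9)/(-41 - ⅓*9)) = 1/(-9162 + (-73 - 3)/(-41 - 3)) = 1/(-9162 - 76/(-44)) = 1/(-9162 - 1/44*(-76)) = 1/(-9162 + 19/11) = 1/(-100763/11) = -11/100763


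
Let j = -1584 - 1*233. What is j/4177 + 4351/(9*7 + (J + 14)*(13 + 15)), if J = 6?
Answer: 17042136/2602271 ≈ 6.5490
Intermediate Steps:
j = -1817 (j = -1584 - 233 = -1817)
j/4177 + 4351/(9*7 + (J + 14)*(13 + 15)) = -1817/4177 + 4351/(9*7 + (6 + 14)*(13 + 15)) = -1817*1/4177 + 4351/(63 + 20*28) = -1817/4177 + 4351/(63 + 560) = -1817/4177 + 4351/623 = 17042136/2602271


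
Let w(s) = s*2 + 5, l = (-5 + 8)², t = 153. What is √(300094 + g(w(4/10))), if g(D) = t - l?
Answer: √300238 ≈ 547.94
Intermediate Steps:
l = 9 (l = 3² = 9)
w(s) = 5 + 2*s (w(s) = 2*s + 5 = 5 + 2*s)
g(D) = 144 (g(D) = 153 - 1*9 = 153 - 9 = 144)
√(300094 + g(w(4/10))) = √(300094 + 144) = √300238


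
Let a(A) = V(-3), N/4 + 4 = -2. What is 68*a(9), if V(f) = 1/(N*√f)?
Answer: 17*I*√3/18 ≈ 1.6358*I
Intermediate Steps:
N = -24 (N = -16 + 4*(-2) = -16 - 8 = -24)
V(f) = -1/(24*√f) (V(f) = 1/(-24*√f) = -1/(24*√f))
a(A) = I*√3/72 (a(A) = -(-1)*I*√3/72 = I*√3/72)
68*a(9) = 68*(I*√3/72) = 17*I*√3/18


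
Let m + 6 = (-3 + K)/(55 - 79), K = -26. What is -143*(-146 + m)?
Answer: 517517/24 ≈ 21563.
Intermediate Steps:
m = -115/24 (m = -6 + (-3 - 26)/(55 - 79) = -6 - 29/(-24) = -6 - 29*(-1/24) = -6 + 29/24 = -115/24 ≈ -4.7917)
-143*(-146 + m) = -143*(-146 - 115/24) = -143*(-3619/24) = 517517/24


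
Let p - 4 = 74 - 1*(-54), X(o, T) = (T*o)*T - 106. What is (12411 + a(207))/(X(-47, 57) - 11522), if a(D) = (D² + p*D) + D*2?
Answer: -9222/18259 ≈ -0.50507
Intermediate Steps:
X(o, T) = -106 + o*T² (X(o, T) = o*T² - 106 = -106 + o*T²)
p = 132 (p = 4 + (74 - 1*(-54)) = 4 + (74 + 54) = 4 + 128 = 132)
a(D) = D² + 134*D (a(D) = (D² + 132*D) + D*2 = (D² + 132*D) + 2*D = D² + 134*D)
(12411 + a(207))/(X(-47, 57) - 11522) = (12411 + 207*(134 + 207))/((-106 - 47*57²) - 11522) = (12411 + 207*341)/((-106 - 47*3249) - 11522) = (12411 + 70587)/((-106 - 152703) - 11522) = 82998/(-152809 - 11522) = 82998/(-164331) = 82998*(-1/164331) = -9222/18259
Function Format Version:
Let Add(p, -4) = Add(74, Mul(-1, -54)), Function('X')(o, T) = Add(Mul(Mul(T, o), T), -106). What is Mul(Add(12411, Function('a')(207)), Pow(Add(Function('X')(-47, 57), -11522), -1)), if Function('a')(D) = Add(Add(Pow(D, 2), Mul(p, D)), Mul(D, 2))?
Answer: Rational(-9222, 18259) ≈ -0.50507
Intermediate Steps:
Function('X')(o, T) = Add(-106, Mul(o, Pow(T, 2))) (Function('X')(o, T) = Add(Mul(o, Pow(T, 2)), -106) = Add(-106, Mul(o, Pow(T, 2))))
p = 132 (p = Add(4, Add(74, Mul(-1, -54))) = Add(4, Add(74, 54)) = Add(4, 128) = 132)
Function('a')(D) = Add(Pow(D, 2), Mul(134, D)) (Function('a')(D) = Add(Add(Pow(D, 2), Mul(132, D)), Mul(D, 2)) = Add(Add(Pow(D, 2), Mul(132, D)), Mul(2, D)) = Add(Pow(D, 2), Mul(134, D)))
Mul(Add(12411, Function('a')(207)), Pow(Add(Function('X')(-47, 57), -11522), -1)) = Mul(Add(12411, Mul(207, Add(134, 207))), Pow(Add(Add(-106, Mul(-47, Pow(57, 2))), -11522), -1)) = Mul(Add(12411, Mul(207, 341)), Pow(Add(Add(-106, Mul(-47, 3249)), -11522), -1)) = Mul(Add(12411, 70587), Pow(Add(Add(-106, -152703), -11522), -1)) = Mul(82998, Pow(Add(-152809, -11522), -1)) = Mul(82998, Pow(-164331, -1)) = Mul(82998, Rational(-1, 164331)) = Rational(-9222, 18259)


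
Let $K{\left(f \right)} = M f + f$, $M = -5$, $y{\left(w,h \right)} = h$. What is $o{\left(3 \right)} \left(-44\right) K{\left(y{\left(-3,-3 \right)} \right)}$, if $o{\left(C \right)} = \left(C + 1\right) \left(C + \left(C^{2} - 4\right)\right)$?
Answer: $-16896$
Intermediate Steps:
$K{\left(f \right)} = - 4 f$ ($K{\left(f \right)} = - 5 f + f = - 4 f$)
$o{\left(C \right)} = \left(1 + C\right) \left(-4 + C + C^{2}\right)$ ($o{\left(C \right)} = \left(1 + C\right) \left(C + \left(-4 + C^{2}\right)\right) = \left(1 + C\right) \left(-4 + C + C^{2}\right)$)
$o{\left(3 \right)} \left(-44\right) K{\left(y{\left(-3,-3 \right)} \right)} = \left(-4 + 3^{3} - 9 + 2 \cdot 3^{2}\right) \left(-44\right) \left(\left(-4\right) \left(-3\right)\right) = \left(-4 + 27 - 9 + 2 \cdot 9\right) \left(-44\right) 12 = \left(-4 + 27 - 9 + 18\right) \left(-44\right) 12 = 32 \left(-44\right) 12 = \left(-1408\right) 12 = -16896$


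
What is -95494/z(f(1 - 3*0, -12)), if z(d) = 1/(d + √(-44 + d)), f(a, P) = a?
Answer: -95494 - 95494*I*√43 ≈ -95494.0 - 6.262e+5*I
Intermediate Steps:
-95494/z(f(1 - 3*0, -12)) = -(95494 + 0 + 95494*√(-44 + (1 - 3*0))) = -(95494 + 95494*√(-44 + (1 + 0))) = -(95494 + 95494*√(-44 + 1)) = -(95494 + 95494*I*√43) = -95494*(1 + I*√43) = -95494 - 95494*I*√43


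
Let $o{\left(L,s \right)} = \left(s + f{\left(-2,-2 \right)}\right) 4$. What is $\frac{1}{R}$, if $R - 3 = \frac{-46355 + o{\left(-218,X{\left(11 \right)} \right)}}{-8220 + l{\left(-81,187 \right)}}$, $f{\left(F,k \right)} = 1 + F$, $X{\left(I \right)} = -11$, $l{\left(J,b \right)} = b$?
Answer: $\frac{8033}{70502} \approx 0.11394$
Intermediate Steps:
$o{\left(L,s \right)} = -4 + 4 s$ ($o{\left(L,s \right)} = \left(s + \left(1 - 2\right)\right) 4 = \left(s - 1\right) 4 = \left(-1 + s\right) 4 = -4 + 4 s$)
$R = \frac{70502}{8033}$ ($R = 3 + \frac{-46355 + \left(-4 + 4 \left(-11\right)\right)}{-8220 + 187} = 3 + \frac{-46355 - 48}{-8033} = 3 + \left(-46355 - 48\right) \left(- \frac{1}{8033}\right) = 3 - - \frac{46403}{8033} = 3 + \frac{46403}{8033} = \frac{70502}{8033} \approx 8.7766$)
$\frac{1}{R} = \frac{1}{\frac{70502}{8033}} = \frac{8033}{70502}$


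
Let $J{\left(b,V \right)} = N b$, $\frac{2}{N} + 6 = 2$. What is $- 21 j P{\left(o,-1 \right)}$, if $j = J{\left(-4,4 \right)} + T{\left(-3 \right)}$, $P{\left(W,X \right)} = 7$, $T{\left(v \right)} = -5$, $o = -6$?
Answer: $441$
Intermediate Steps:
$N = - \frac{1}{2}$ ($N = \frac{2}{-6 + 2} = \frac{2}{-4} = 2 \left(- \frac{1}{4}\right) = - \frac{1}{2} \approx -0.5$)
$J{\left(b,V \right)} = - \frac{b}{2}$
$j = -3$ ($j = \left(- \frac{1}{2}\right) \left(-4\right) - 5 = 2 - 5 = -3$)
$- 21 j P{\left(o,-1 \right)} = \left(-21\right) \left(-3\right) 7 = 63 \cdot 7 = 441$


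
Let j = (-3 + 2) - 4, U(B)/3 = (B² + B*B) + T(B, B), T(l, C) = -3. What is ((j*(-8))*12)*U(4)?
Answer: 41760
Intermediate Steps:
U(B) = -9 + 6*B² (U(B) = 3*((B² + B*B) - 3) = 3*((B² + B²) - 3) = 3*(2*B² - 3) = 3*(-3 + 2*B²) = -9 + 6*B²)
j = -5 (j = -1 - 4 = -5)
((j*(-8))*12)*U(4) = (-5*(-8)*12)*(-9 + 6*4²) = (40*12)*(-9 + 6*16) = 480*(-9 + 96) = 480*87 = 41760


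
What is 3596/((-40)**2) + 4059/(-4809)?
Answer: 899897/641200 ≈ 1.4035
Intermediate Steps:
3596/((-40)**2) + 4059/(-4809) = 3596/1600 + 4059*(-1/4809) = 3596*(1/1600) - 1353/1603 = 899/400 - 1353/1603 = 899897/641200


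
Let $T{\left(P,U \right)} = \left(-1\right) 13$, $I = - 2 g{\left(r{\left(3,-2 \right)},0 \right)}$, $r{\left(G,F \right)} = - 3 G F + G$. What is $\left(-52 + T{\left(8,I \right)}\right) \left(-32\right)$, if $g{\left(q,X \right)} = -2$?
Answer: $2080$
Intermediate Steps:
$r{\left(G,F \right)} = G - 3 F G$ ($r{\left(G,F \right)} = - 3 F G + G = G - 3 F G$)
$I = 4$ ($I = \left(-2\right) \left(-2\right) = 4$)
$T{\left(P,U \right)} = -13$
$\left(-52 + T{\left(8,I \right)}\right) \left(-32\right) = \left(-52 - 13\right) \left(-32\right) = \left(-65\right) \left(-32\right) = 2080$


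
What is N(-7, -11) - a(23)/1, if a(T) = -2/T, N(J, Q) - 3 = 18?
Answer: 485/23 ≈ 21.087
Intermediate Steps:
N(J, Q) = 21 (N(J, Q) = 3 + 18 = 21)
N(-7, -11) - a(23)/1 = 21 - (-2/23)/1 = 21 - (-2*1/23) = 21 - (-2)/23 = 21 - 1*(-2/23) = 21 + 2/23 = 485/23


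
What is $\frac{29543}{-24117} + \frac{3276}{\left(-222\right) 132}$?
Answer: $- \frac{26242649}{19631238} \approx -1.3368$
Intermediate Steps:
$\frac{29543}{-24117} + \frac{3276}{\left(-222\right) 132} = 29543 \left(- \frac{1}{24117}\right) + \frac{3276}{-29304} = - \frac{29543}{24117} + 3276 \left(- \frac{1}{29304}\right) = - \frac{29543}{24117} - \frac{91}{814} = - \frac{26242649}{19631238}$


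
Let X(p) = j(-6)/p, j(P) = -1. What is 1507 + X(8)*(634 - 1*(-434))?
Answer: 2747/2 ≈ 1373.5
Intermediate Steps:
X(p) = -1/p
1507 + X(8)*(634 - 1*(-434)) = 1507 + (-1/8)*(634 - 1*(-434)) = 1507 + (-1*⅛)*(634 + 434) = 1507 - ⅛*1068 = 1507 - 267/2 = 2747/2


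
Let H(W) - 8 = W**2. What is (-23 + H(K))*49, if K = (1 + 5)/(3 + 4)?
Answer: -699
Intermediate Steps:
K = 6/7 ≈ 0.85714
H(W) = 8 + W**2
(-23 + H(K))*49 = (-23 + (8 + (6/7)**2))*49 = (-23 + (8 + 36/49))*49 = (-23 + 428/49)*49 = -699/49*49 = -699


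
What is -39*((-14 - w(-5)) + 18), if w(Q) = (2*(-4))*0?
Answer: -156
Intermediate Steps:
w(Q) = 0 (w(Q) = -8*0 = 0)
-39*((-14 - w(-5)) + 18) = -39*((-14 - 1*0) + 18) = -39*((-14 + 0) + 18) = -39*(-14 + 18) = -39*4 = -156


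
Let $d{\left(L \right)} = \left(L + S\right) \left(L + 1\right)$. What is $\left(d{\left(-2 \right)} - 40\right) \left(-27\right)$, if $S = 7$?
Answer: $1215$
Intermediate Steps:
$d{\left(L \right)} = \left(1 + L\right) \left(7 + L\right)$ ($d{\left(L \right)} = \left(L + 7\right) \left(L + 1\right) = \left(7 + L\right) \left(1 + L\right) = \left(1 + L\right) \left(7 + L\right)$)
$\left(d{\left(-2 \right)} - 40\right) \left(-27\right) = \left(\left(7 + \left(-2\right)^{2} + 8 \left(-2\right)\right) - 40\right) \left(-27\right) = \left(\left(7 + 4 - 16\right) - 40\right) \left(-27\right) = \left(-5 - 40\right) \left(-27\right) = \left(-45\right) \left(-27\right) = 1215$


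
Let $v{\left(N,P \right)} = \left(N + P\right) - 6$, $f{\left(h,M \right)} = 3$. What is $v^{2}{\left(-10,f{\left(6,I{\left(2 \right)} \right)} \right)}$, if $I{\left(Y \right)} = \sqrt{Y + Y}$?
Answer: $169$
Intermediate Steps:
$I{\left(Y \right)} = \sqrt{2} \sqrt{Y}$ ($I{\left(Y \right)} = \sqrt{2 Y} = \sqrt{2} \sqrt{Y}$)
$v{\left(N,P \right)} = -6 + N + P$
$v^{2}{\left(-10,f{\left(6,I{\left(2 \right)} \right)} \right)} = \left(-6 - 10 + 3\right)^{2} = \left(-13\right)^{2} = 169$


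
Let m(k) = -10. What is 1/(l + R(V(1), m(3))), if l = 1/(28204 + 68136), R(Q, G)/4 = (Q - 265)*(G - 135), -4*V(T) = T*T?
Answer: 96340/14821427301 ≈ 6.5000e-6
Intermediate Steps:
V(T) = -T**2/4 (V(T) = -T*T/4 = -T**2/4)
R(Q, G) = 4*(-265 + Q)*(-135 + G) (R(Q, G) = 4*((Q - 265)*(G - 135)) = 4*((-265 + Q)*(-135 + G)) = 4*(-265 + Q)*(-135 + G))
l = 1/96340 ≈ 1.0380e-5
1/(l + R(V(1), m(3))) = 1/(1/96340 + (143100 - 1060*(-10) - (-135)*1**2 + 4*(-10)*(-1/4*1**2))) = 1/(1/96340 + (143100 + 10600 - (-135) + 4*(-10)*(-1/4*1))) = 1/(1/96340 + (143100 + 10600 - 540*(-1/4) + 4*(-10)*(-1/4))) = 1/(1/96340 + (143100 + 10600 + 135 + 10)) = 1/(1/96340 + 153845) = 1/(14821427301/96340) = 96340/14821427301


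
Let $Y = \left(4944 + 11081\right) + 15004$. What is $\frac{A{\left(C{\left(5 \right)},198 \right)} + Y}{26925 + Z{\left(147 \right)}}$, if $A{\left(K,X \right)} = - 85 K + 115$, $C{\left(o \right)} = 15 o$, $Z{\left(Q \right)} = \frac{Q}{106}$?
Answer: $\frac{2625514}{2854197} \approx 0.91988$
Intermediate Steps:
$Y = 31029$ ($Y = 16025 + 15004 = 31029$)
$Z{\left(Q \right)} = \frac{Q}{106}$ ($Z{\left(Q \right)} = Q \frac{1}{106} = \frac{Q}{106}$)
$A{\left(K,X \right)} = 115 - 85 K$
$\frac{A{\left(C{\left(5 \right)},198 \right)} + Y}{26925 + Z{\left(147 \right)}} = \frac{\left(115 - 85 \cdot 15 \cdot 5\right) + 31029}{26925 + \frac{1}{106} \cdot 147} = \frac{\left(115 - 6375\right) + 31029}{26925 + \frac{147}{106}} = \frac{\left(115 - 6375\right) + 31029}{\frac{2854197}{106}} = \left(-6260 + 31029\right) \frac{106}{2854197} = 24769 \cdot \frac{106}{2854197} = \frac{2625514}{2854197}$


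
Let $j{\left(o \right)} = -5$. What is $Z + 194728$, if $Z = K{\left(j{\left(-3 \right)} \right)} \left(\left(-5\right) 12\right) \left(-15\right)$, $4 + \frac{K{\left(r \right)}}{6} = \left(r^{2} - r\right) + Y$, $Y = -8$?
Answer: $291928$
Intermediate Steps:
$K{\left(r \right)} = -72 - 6 r + 6 r^{2}$ ($K{\left(r \right)} = -24 + 6 \left(\left(r^{2} - r\right) - 8\right) = -24 + 6 \left(-8 + r^{2} - r\right) = -24 - \left(48 - 6 r^{2} + 6 r\right) = -72 - 6 r + 6 r^{2}$)
$Z = 97200$ ($Z = \left(-72 - -30 + 6 \left(-5\right)^{2}\right) \left(\left(-5\right) 12\right) \left(-15\right) = \left(-72 + 30 + 6 \cdot 25\right) \left(-60\right) \left(-15\right) = \left(-72 + 30 + 150\right) \left(-60\right) \left(-15\right) = 108 \left(-60\right) \left(-15\right) = \left(-6480\right) \left(-15\right) = 97200$)
$Z + 194728 = 97200 + 194728 = 291928$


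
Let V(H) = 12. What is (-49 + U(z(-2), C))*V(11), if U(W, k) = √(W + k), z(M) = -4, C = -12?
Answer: -588 + 48*I ≈ -588.0 + 48.0*I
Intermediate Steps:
(-49 + U(z(-2), C))*V(11) = (-49 + √(-4 - 12))*12 = (-49 + √(-16))*12 = (-49 + 4*I)*12 = -588 + 48*I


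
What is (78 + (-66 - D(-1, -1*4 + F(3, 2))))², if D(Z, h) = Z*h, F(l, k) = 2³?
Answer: 256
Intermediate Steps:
F(l, k) = 8
(78 + (-66 - D(-1, -1*4 + F(3, 2))))² = (78 + (-66 - (-1)*(-1*4 + 8)))² = (78 + (-66 - (-1)*(-4 + 8)))² = (78 + (-66 - (-1)*4))² = (78 + (-66 - 1*(-4)))² = (78 + (-66 + 4))² = (78 - 62)² = 16² = 256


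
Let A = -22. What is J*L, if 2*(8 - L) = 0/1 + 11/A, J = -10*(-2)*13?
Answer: 2145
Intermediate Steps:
J = 260 (J = 20*13 = 260)
L = 33/4 (L = 8 - (0/1 + 11/(-22))/2 = 8 - (0*1 + 11*(-1/22))/2 = 8 - (0 - 1/2)/2 = 8 - 1/2*(-1/2) = 8 + 1/4 = 33/4 ≈ 8.2500)
J*L = 260*(33/4) = 2145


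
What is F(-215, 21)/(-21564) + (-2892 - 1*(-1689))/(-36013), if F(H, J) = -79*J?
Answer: 28562353/258861444 ≈ 0.11034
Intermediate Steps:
F(-215, 21)/(-21564) + (-2892 - 1*(-1689))/(-36013) = -79*21/(-21564) + (-2892 - 1*(-1689))/(-36013) = -1659*(-1/21564) + (-2892 + 1689)*(-1/36013) = 553/7188 - 1203*(-1/36013) = 553/7188 + 1203/36013 = 28562353/258861444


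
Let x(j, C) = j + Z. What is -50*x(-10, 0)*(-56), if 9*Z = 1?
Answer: -249200/9 ≈ -27689.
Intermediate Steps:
Z = ⅑ (Z = (⅑)*1 = ⅑ ≈ 0.11111)
x(j, C) = ⅑ + j (x(j, C) = j + ⅑ = ⅑ + j)
-50*x(-10, 0)*(-56) = -50*(⅑ - 10)*(-56) = -50*(-89/9)*(-56) = (4450/9)*(-56) = -249200/9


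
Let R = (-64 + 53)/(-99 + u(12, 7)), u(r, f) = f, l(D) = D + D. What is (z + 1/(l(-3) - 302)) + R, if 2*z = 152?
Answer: 134802/1771 ≈ 76.116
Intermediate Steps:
l(D) = 2*D
z = 76 (z = (1/2)*152 = 76)
R = 11/92 (R = (-64 + 53)/(-99 + 7) = -11/(-92) = -11*(-1/92) = 11/92 ≈ 0.11957)
(z + 1/(l(-3) - 302)) + R = (76 + 1/(2*(-3) - 302)) + 11/92 = (76 + 1/(-6 - 302)) + 11/92 = (76 + 1/(-308)) + 11/92 = (76 - 1/308) + 11/92 = 23407/308 + 11/92 = 134802/1771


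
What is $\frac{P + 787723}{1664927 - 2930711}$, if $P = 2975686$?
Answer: $- \frac{289493}{97368} \approx -2.9732$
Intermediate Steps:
$\frac{P + 787723}{1664927 - 2930711} = \frac{2975686 + 787723}{1664927 - 2930711} = \frac{3763409}{-1265784} = 3763409 \left(- \frac{1}{1265784}\right) = - \frac{289493}{97368}$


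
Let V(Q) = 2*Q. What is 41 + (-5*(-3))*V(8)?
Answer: 281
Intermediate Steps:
41 + (-5*(-3))*V(8) = 41 + (-5*(-3))*(2*8) = 41 + 15*16 = 41 + 240 = 281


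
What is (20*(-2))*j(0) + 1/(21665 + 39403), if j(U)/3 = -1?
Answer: 7328161/61068 ≈ 120.00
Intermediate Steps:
j(U) = -3 (j(U) = 3*(-1) = -3)
(20*(-2))*j(0) + 1/(21665 + 39403) = (20*(-2))*(-3) + 1/(21665 + 39403) = -40*(-3) + 1/61068 = 120 + 1/61068 = 7328161/61068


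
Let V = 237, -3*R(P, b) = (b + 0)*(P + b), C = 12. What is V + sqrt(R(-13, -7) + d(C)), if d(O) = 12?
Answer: 237 + 2*I*sqrt(78)/3 ≈ 237.0 + 5.8878*I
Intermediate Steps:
R(P, b) = -b*(P + b)/3 (R(P, b) = -(b + 0)*(P + b)/3 = -b*(P + b)/3)
V + sqrt(R(-13, -7) + d(C)) = 237 + sqrt(-1/3*(-7)*(-13 - 7) + 12) = 237 + sqrt(-1/3*(-7)*(-20) + 12) = 237 + sqrt(-140/3 + 12) = 237 + sqrt(-104/3) = 237 + 2*I*sqrt(78)/3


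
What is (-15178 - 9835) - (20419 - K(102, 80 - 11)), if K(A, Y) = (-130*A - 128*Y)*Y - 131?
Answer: -1569911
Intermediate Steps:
K(A, Y) = -131 + Y*(-130*A - 128*Y) (K(A, Y) = Y*(-130*A - 128*Y) - 131 = -131 + Y*(-130*A - 128*Y))
(-15178 - 9835) - (20419 - K(102, 80 - 11)) = (-15178 - 9835) - (20419 - (-131 - 128*(80 - 11)**2 - 130*102*(80 - 11))) = -25013 - (20419 - (-131 - 128*69**2 - 130*102*69)) = -25013 - (20419 - (-131 - 128*4761 - 914940)) = -25013 - (20419 - (-131 - 609408 - 914940)) = -25013 - (20419 - 1*(-1524479)) = -25013 - (20419 + 1524479) = -25013 - 1*1544898 = -25013 - 1544898 = -1569911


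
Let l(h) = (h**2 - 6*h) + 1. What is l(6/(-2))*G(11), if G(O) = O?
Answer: 308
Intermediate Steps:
l(h) = 1 + h**2 - 6*h
l(6/(-2))*G(11) = (1 + (6/(-2))**2 - 36/(-2))*11 = (1 + (6*(-1/2))**2 - 36*(-1)/2)*11 = (1 + (-3)**2 - 6*(-3))*11 = (1 + 9 + 18)*11 = 28*11 = 308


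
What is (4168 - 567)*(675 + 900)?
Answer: 5671575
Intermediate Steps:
(4168 - 567)*(675 + 900) = 3601*1575 = 5671575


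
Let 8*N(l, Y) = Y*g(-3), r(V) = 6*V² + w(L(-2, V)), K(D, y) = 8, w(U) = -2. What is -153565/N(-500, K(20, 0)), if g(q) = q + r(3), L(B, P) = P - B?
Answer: -153565/49 ≈ -3134.0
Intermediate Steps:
r(V) = -2 + 6*V² (r(V) = 6*V² - 2 = -2 + 6*V²)
g(q) = 52 + q (g(q) = q + (-2 + 6*3²) = q + (-2 + 6*9) = q + (-2 + 54) = q + 52 = 52 + q)
N(l, Y) = 49*Y/8 (N(l, Y) = (Y*(52 - 3))/8 = (Y*49)/8 = (49*Y)/8 = 49*Y/8)
-153565/N(-500, K(20, 0)) = -153565/((49/8)*8) = -153565/49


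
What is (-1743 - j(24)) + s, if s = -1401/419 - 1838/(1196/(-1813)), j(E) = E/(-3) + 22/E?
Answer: 1573938259/1503372 ≈ 1046.9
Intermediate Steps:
j(E) = 22/E - E/3 (j(E) = E*(-1/3) + 22/E = -E/3 + 22/E = 22/E - E/3)
s = 697277795/250562 (s = -1401*1/419 - 1838/(1196*(-1/1813)) = -1401/419 - 1838/(-1196/1813) = -1401/419 - 1838*(-1813/1196) = -1401/419 + 1666147/598 = 697277795/250562 ≈ 2782.9)
(-1743 - j(24)) + s = (-1743 - (22/24 - 1/3*24)) + 697277795/250562 = (-1743 - (22*(1/24) - 8)) + 697277795/250562 = (-1743 - (11/12 - 8)) + 697277795/250562 = (-1743 - 1*(-85/12)) + 697277795/250562 = (-1743 + 85/12) + 697277795/250562 = -20831/12 + 697277795/250562 = 1573938259/1503372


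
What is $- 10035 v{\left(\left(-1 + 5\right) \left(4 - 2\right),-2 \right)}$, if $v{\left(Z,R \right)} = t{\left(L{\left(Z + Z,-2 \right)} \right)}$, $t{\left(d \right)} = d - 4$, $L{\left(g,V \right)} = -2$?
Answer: $60210$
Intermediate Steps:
$t{\left(d \right)} = -4 + d$ ($t{\left(d \right)} = d - 4 = -4 + d$)
$v{\left(Z,R \right)} = -6$ ($v{\left(Z,R \right)} = -4 - 2 = -6$)
$- 10035 v{\left(\left(-1 + 5\right) \left(4 - 2\right),-2 \right)} = \left(-10035\right) \left(-6\right) = 60210$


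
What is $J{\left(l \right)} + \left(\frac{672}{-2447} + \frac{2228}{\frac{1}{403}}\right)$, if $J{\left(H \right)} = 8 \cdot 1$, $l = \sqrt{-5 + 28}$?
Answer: $\frac{2197141052}{2447} \approx 8.9789 \cdot 10^{5}$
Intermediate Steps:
$l = \sqrt{23} \approx 4.7958$
$J{\left(H \right)} = 8$
$J{\left(l \right)} + \left(\frac{672}{-2447} + \frac{2228}{\frac{1}{403}}\right) = 8 + \left(\frac{672}{-2447} + \frac{2228}{\frac{1}{403}}\right) = 8 + \left(672 \left(- \frac{1}{2447}\right) + 2228 \frac{1}{\frac{1}{403}}\right) = 8 + \left(- \frac{672}{2447} + 2228 \cdot 403\right) = 8 + \left(- \frac{672}{2447} + 897884\right) = 8 + \frac{2197121476}{2447} = \frac{2197141052}{2447}$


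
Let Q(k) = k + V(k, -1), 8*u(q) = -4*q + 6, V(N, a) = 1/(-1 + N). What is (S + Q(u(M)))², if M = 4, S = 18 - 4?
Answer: 196249/1296 ≈ 151.43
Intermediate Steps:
S = 14
u(q) = ¾ - q/2 (u(q) = (-4*q + 6)/8 = (6 - 4*q)/8 = ¾ - q/2)
Q(k) = k + 1/(-1 + k)
(S + Q(u(M)))² = (14 + (1 + (¾ - ½*4)*(-1 + (¾ - ½*4)))/(-1 + (¾ - ½*4)))² = (14 + (1 + (¾ - 2)*(-1 + (¾ - 2)))/(-1 + (¾ - 2)))² = (14 + (1 - 5*(-1 - 5/4)/4)/(-1 - 5/4))² = (14 + (1 - 5/4*(-9/4))/(-9/4))² = (14 - 4*(1 + 45/16)/9)² = (14 - 4/9*61/16)² = (14 - 61/36)² = (443/36)² = 196249/1296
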